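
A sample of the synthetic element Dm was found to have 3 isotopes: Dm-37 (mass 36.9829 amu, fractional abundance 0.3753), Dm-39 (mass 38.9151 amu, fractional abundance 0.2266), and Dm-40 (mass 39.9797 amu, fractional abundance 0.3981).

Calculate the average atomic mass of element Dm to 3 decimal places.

38.614 amu

Weight each isotope mass by its fractional abundance: 0.3753 × 36.9829 + 0.2266 × 38.9151 + 0.3981 × 39.9797
= 13.87968 + 8.81816 + 15.91592 = 38.61376 amu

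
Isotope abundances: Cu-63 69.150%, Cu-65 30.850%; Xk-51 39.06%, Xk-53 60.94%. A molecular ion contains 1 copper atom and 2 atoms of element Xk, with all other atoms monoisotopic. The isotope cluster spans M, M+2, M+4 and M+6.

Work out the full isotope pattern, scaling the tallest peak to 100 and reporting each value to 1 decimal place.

26.1 : 93.2 : 100.0 : 28.4

Copper pattern (n=1): 0.6915 : 0.3085
Element Xk pattern (n=2): 0.15256836 : 0.47606328 : 0.37136836
Convolve the two distributions (both contribute in 2-u steps):
  M: 0.6915×0.15256836 = 0.105501
  M+2: 0.6915×0.47606328 + 0.3085×0.15256836 = 0.376265
  M+4: 0.6915×0.37136836 + 0.3085×0.47606328 = 0.403667
  M+6: 0.3085×0.37136836 = 0.114567
Scale to base peak (0.403667) = 100: 26.1 : 93.2 : 100.0 : 28.4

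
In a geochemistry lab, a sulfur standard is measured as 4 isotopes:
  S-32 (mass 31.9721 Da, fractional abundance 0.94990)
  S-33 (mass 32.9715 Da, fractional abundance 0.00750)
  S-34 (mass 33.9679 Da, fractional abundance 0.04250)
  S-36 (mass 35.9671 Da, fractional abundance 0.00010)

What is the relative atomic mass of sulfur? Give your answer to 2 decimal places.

32.06 Da

Ar = Σ fᵢ·mᵢ = 0.94990 × 31.9721 + 0.00750 × 32.9715 + 0.04250 × 33.9679 + 0.00010 × 35.9671
= 30.37030 + 0.24729 + 1.44364 + 0.00360 = 32.06483 Da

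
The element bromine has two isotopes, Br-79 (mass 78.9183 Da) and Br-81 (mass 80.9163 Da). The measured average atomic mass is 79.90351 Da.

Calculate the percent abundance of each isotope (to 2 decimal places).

Writing the weighted mean with unknown fraction x of Br-79:
78.9183·x + 80.9163·(1 − x) = 79.90351
(78.9183 − 80.9163)·x = 79.90351 − 80.9163
x = -1.01279 / -1.9980 = 0.50690 → 50.69% Br-79, 49.31% Br-81.

Br-79: 50.69%, Br-81: 49.31%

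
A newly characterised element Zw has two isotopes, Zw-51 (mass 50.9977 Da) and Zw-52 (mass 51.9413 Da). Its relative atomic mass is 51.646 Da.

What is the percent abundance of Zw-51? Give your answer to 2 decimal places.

31.30%

With x = fraction of Zw-51 (so Zw-52 is 1 − x):
50.9977·x + 51.9413·(1 − x) = 51.646
(50.9977 − 51.9413)·x = 51.646 − 51.9413
x = -0.2953 / -0.9436 = 0.31295 → 31.30% Zw-51, 68.70% Zw-52.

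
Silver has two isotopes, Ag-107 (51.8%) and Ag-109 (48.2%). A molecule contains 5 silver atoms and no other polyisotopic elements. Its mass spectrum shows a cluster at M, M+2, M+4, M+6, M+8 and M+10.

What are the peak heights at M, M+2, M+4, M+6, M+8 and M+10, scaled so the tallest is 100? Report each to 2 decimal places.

Each Ag atom is independently Ag-107 (p = 0.518) or Ag-109 (q = 0.482); the cluster is the binomial expansion (p + q)^5.
P(M) = 0.518^5 = 0.037295
P(M+2) = 5 × 0.518^4 × 0.482^1 = 0.173515
P(M+4) = 10 × 0.518^3 × 0.482^2 = 0.322911
P(M+6) = 10 × 0.518^2 × 0.482^3 = 0.300470
P(M+8) = 5 × 0.518^1 × 0.482^4 = 0.139794
P(M+10) = 0.482^5 = 0.026016
The M+4 peak is largest (0.322911); scaling to 100 gives 11.55 : 53.73 : 100.00 : 93.05 : 43.29 : 8.06.

11.55 : 53.73 : 100.00 : 93.05 : 43.29 : 8.06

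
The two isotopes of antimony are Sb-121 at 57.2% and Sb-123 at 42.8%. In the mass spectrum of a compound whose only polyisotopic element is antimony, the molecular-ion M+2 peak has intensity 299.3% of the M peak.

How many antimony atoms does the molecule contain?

The M+2/M ratio from n Sb atoms is n · q/p = n · 0.428/0.572.
n = 2.993 × 0.572/0.428 = 4.00 ≈ 4

4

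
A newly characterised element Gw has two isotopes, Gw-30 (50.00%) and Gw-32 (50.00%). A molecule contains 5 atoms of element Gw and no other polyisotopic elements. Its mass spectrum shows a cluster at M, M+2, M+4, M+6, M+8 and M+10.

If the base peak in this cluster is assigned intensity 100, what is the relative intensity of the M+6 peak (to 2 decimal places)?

Binomial terms of (0.5000 + 0.5000)^5: M 0.0312, M+2 0.1562, M+4 0.3125, M+6 0.3125, M+8 0.1562, M+10 0.0312 → M+4 is the base peak.
P(M+4) = C(5,2) × 0.5000^3 × 0.5000^2 = 10 × 0.1250 × 0.2500 = 0.312500 (base)
P(M+6) = C(5,3) × 0.5000^2 × 0.5000^3 = 10 × 0.2500 × 0.1250 = 0.312500
Relative intensity = 0.312500 / 0.312500 × 100 = 100.00

100.00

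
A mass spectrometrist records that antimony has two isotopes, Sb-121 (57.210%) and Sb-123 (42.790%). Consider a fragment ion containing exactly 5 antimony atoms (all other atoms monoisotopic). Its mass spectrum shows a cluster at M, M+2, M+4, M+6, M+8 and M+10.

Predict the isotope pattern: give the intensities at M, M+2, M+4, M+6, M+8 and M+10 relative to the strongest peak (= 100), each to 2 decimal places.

17.88 : 66.85 : 100.00 : 74.79 : 27.97 : 4.18

Expanding (0.57210 + 0.42790)^5:
P(M) = 0.57210^5 = 0.061286
P(M+2) = 5 × 0.57210^4 × 0.42790^1 = 0.229192
P(M+4) = 10 × 0.57210^3 × 0.42790^2 = 0.342847
P(M+6) = 10 × 0.57210^2 × 0.42790^3 = 0.256431
P(M+8) = 5 × 0.57210^1 × 0.42790^4 = 0.095898
P(M+10) = 0.42790^5 = 0.014345
The M+4 peak is largest (0.342847); scaling to 100 gives 17.88 : 66.85 : 100.00 : 74.79 : 27.97 : 4.18.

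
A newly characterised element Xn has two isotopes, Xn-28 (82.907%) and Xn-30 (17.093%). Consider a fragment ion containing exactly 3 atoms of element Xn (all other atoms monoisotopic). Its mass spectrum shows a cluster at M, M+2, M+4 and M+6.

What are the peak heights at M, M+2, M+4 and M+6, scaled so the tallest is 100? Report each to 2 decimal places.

100.00 : 61.85 : 12.75 : 0.88

Expanding (0.82907 + 0.17093)^3:
P(M) = 0.82907^3 = 0.569867
P(M+2) = 3 × 0.82907^2 × 0.17093^1 = 0.352470
P(M+4) = 3 × 0.82907^1 × 0.17093^2 = 0.072669
P(M+6) = 0.17093^3 = 0.004994
The M peak is largest (0.569867); scaling to 100 gives 100.00 : 61.85 : 12.75 : 0.88.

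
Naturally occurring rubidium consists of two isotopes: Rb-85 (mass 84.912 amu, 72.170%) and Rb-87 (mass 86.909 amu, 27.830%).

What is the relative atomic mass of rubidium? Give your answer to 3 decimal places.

85.468 amu

Weight each isotope mass by its fractional abundance: 0.72170 × 84.912 + 0.27830 × 86.909
= 61.2810 + 24.1868 = 85.4678 amu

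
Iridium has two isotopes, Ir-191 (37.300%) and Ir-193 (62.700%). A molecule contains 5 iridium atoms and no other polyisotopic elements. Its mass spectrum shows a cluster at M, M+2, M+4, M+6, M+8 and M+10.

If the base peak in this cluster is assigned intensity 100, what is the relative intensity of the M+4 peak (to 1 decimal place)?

59.5

(0.37300 + 0.62700)^5 gives M 0.0072, M+2 0.0607, M+4 0.2040, M+6 0.3429, M+8 0.2882, M+10 0.0969; the largest is M+6.
P(M+6) = C(5,3) × 0.37300^2 × 0.62700^3 = 10 × 0.139129 × 0.24649188 = 0.342942 (base)
P(M+4) = C(5,2) × 0.37300^3 × 0.62700^2 = 10 × 0.05189512 × 0.393129 = 0.204015
Relative intensity = 0.204015 / 0.342942 × 100 = 59.5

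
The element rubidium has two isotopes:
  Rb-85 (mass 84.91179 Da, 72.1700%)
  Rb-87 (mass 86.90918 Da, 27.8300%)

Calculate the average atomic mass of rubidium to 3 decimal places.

Weight each isotope mass by its fractional abundance: 0.721700 × 84.91179 + 0.278300 × 86.90918
= 61.280839 + 24.186825 = 85.467664 Da

85.468 Da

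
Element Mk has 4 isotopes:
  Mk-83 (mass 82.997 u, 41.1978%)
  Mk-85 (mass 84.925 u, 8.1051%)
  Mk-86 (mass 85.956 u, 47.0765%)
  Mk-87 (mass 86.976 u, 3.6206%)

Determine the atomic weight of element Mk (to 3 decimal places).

The abundance-weighted mean is 0.411978 × 82.997 + 0.081051 × 84.925 + 0.470765 × 85.956 + 0.036206 × 86.976
= 34.1929 + 6.8833 + 40.4651 + 3.1491 = 84.6904 u

84.690 u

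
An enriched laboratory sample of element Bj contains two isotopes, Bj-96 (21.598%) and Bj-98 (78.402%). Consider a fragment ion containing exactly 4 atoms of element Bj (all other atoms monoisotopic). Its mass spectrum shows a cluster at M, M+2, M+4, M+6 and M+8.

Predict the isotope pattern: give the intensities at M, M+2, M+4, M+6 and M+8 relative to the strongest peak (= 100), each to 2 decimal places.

The 4 Bj atoms are independent, so intensities follow the terms of (0.21598 + 0.78402)^4.
P(M) = 0.21598^4 = 0.002176
P(M+2) = 4 × 0.21598^3 × 0.78402^1 = 0.031596
P(M+4) = 6 × 0.21598^2 × 0.78402^2 = 0.172041
P(M+6) = 4 × 0.21598^1 × 0.78402^3 = 0.416347
P(M+8) = 0.78402^4 = 0.377841
The M+6 peak is largest (0.416347); scaling to 100 gives 0.52 : 7.59 : 41.32 : 100.00 : 90.75.

0.52 : 7.59 : 41.32 : 100.00 : 90.75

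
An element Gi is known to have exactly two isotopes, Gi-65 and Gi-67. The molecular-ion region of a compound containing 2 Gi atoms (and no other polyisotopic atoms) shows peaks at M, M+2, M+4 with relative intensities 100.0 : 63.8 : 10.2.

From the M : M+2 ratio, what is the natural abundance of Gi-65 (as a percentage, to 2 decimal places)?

Let p = fractional abundance of Gi-65. I(M+2)/I(M) = [C(2,1)·p^1·(1−p)] / p^2 = 2·(1−p)/p = 63.8/100.0 = 0.6380
(1−p)/p = 0.6380/2 = 0.3190  ⇒  p = 1/(1 + 0.3190) = 0.7582
Gi-65: 75.82%, Gi-67: 24.18%.

75.82%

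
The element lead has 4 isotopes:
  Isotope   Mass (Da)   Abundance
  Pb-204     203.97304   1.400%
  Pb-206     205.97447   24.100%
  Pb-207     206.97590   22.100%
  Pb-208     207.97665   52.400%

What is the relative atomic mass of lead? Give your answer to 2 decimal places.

Weight each isotope mass by its fractional abundance: 0.01400 × 203.97304 + 0.24100 × 205.97447 + 0.22100 × 206.97590 + 0.52400 × 207.97665
= 2.855623 + 49.639847 + 45.741674 + 108.979765 = 207.216909 Da

207.22 Da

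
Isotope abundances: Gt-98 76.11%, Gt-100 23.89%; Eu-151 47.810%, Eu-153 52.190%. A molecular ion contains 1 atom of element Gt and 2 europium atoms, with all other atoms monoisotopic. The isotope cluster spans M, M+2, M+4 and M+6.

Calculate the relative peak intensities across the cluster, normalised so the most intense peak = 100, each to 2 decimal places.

Element Gt pattern (n=1): 0.7611 : 0.2389
Europium pattern (n=2): 0.22857961 : 0.49904078 : 0.27237961
Convolve the two distributions (both contribute in 2-u steps):
  M: 0.7611×0.22857961 = 0.173972
  M+2: 0.7611×0.49904078 + 0.2389×0.22857961 = 0.434428
  M+4: 0.7611×0.27237961 + 0.2389×0.49904078 = 0.326529
  M+6: 0.2389×0.27237961 = 0.065071
Scale to base peak (0.434428) = 100: 40.05 : 100.00 : 75.16 : 14.98

40.05 : 100.00 : 75.16 : 14.98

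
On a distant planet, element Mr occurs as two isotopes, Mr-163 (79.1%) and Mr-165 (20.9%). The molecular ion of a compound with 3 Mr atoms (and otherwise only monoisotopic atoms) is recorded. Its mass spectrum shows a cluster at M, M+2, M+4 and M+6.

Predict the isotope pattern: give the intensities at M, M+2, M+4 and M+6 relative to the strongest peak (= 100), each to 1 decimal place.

100.0 : 79.3 : 20.9 : 1.8

The 3 Mr atoms are independent, so intensities follow the terms of (0.791 + 0.209)^3.
P(M) = 0.791^3 = 0.494914
P(M+2) = 3 × 0.791^2 × 0.209^1 = 0.392302
P(M+4) = 3 × 0.791^1 × 0.209^2 = 0.103655
P(M+6) = 0.209^3 = 0.009129
The M peak is largest (0.494914); scaling to 100 gives 100.0 : 79.3 : 20.9 : 1.8.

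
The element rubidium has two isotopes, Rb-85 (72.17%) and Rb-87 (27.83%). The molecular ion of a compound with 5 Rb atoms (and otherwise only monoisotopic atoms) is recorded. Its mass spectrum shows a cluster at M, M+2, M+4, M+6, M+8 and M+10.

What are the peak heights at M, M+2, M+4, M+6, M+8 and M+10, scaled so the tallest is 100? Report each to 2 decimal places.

51.86 : 100.00 : 77.12 : 29.74 : 5.73 : 0.44

The 5 Rb atoms are independent, so intensities follow the terms of (0.7217 + 0.2783)^5.
P(M) = 0.7217^5 = 0.195787
P(M+2) = 5 × 0.7217^4 × 0.2783^1 = 0.377494
P(M+4) = 10 × 0.7217^3 × 0.2783^2 = 0.291136
P(M+6) = 10 × 0.7217^2 × 0.2783^3 = 0.112267
P(M+8) = 5 × 0.7217^1 × 0.2783^4 = 0.021646
P(M+10) = 0.2783^5 = 0.001669
The M+2 peak is largest (0.377494); scaling to 100 gives 51.86 : 100.00 : 77.12 : 29.74 : 5.73 : 0.44.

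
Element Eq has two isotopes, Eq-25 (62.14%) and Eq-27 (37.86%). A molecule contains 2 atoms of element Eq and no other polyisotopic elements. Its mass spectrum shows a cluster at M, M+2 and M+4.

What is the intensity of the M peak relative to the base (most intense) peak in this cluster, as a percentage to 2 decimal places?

82.07%

Term probabilities: M 0.3861, M+2 0.4705, M+4 0.1433. Base peak = M+2.
P(M+2) = C(2,1) × 0.6214^1 × 0.3786^1 = 2 × 0.6214 × 0.3786 = 0.470524 (base)
P(M) = C(2,0) × 0.6214^2 × 0.3786^0 = 1 × 0.38613796 × 1.0000 = 0.386138
Relative intensity = 0.386138 / 0.470524 × 100 = 82.07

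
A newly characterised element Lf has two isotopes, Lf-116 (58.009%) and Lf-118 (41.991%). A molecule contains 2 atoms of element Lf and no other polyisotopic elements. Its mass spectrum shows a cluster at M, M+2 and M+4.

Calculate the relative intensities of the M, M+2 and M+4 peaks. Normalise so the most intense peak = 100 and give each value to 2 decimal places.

Each Lf atom is independently Lf-116 (p = 0.58009) or Lf-118 (q = 0.41991); the cluster is the binomial expansion (p + q)^2.
P(M) = 0.58009^2 = 0.336504
P(M+2) = 2 × 0.58009^1 × 0.41991^1 = 0.487171
P(M+4) = 0.41991^2 = 0.176324
The M+2 peak is largest (0.487171); scaling to 100 gives 69.07 : 100.00 : 36.19.

69.07 : 100.00 : 36.19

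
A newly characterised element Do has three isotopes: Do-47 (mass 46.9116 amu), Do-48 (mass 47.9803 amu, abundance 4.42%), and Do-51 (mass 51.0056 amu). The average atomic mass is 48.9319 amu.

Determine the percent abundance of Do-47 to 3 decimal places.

47.386%

Let x and y be the fractions of Do-47 and Do-51. Then x + y = 1 − 0.0442 = 0.9558 and 46.9116x + 51.0056y = 48.9319 − 0.0442×47.9803 = 46.81117074.
Substituting: 46.9116x + 51.0056(0.9558 − x) = 46.81117074
(46.9116 − 51.0056)x = -1.93998174  ⇒  x = 0.47386, y = 0.48194
Do-47: 47.386%, Do-51: 48.194%.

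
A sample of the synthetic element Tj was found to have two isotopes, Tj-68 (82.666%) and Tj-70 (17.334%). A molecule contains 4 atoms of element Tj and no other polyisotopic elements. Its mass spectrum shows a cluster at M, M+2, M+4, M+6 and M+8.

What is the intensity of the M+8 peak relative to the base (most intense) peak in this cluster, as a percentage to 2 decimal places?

Binomial terms of (0.82666 + 0.17334)^4: M 0.4670, M+2 0.3917, M+4 0.1232, M+6 0.0172, M+8 0.0009 → M is the base peak.
P(M) = C(4,0) × 0.82666^4 × 0.17334^0 = 1 × 0.46699012 × 1.0000 = 0.466990 (base)
P(M+8) = C(4,4) × 0.82666^0 × 0.17334^4 = 1 × 1.0000 × 0.00090281 = 0.000903
Relative intensity = 0.000903 / 0.466990 × 100 = 0.19

0.19%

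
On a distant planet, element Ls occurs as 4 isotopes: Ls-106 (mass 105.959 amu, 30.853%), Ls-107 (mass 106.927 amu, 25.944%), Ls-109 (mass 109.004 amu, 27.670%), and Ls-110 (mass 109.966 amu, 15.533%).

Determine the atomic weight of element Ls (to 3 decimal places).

107.675 amu

Average mass = Σ (abundance × isotope mass) = 0.30853 × 105.959 + 0.25944 × 106.927 + 0.27670 × 109.004 + 0.15533 × 109.966
= 32.6915 + 27.7411 + 30.1614 + 17.0810 = 107.6750 amu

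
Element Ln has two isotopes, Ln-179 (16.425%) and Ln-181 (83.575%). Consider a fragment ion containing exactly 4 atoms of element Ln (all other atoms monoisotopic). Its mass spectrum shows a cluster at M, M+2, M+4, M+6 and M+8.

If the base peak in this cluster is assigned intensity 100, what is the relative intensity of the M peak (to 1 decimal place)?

0.1

Binomial terms of (0.16425 + 0.83575)^4: M 0.0007, M+2 0.0148, M+4 0.1131, M+6 0.3835, M+8 0.4879 → M+8 is the base peak.
P(M+8) = C(4,4) × 0.16425^0 × 0.83575^4 = 1 × 1.0000 × 0.4878716 = 0.487872 (base)
P(M) = C(4,0) × 0.16425^4 × 0.83575^0 = 1 × 0.00072782 × 1.0000 = 0.000728
Relative intensity = 0.000728 / 0.487872 × 100 = 0.1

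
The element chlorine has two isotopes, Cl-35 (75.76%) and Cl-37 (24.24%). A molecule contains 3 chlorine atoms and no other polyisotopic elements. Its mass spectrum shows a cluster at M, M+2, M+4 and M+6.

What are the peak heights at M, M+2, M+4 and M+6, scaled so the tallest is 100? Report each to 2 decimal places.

100.00 : 95.99 : 30.71 : 3.28

Expanding (0.7576 + 0.2424)^3:
P(M) = 0.7576^3 = 0.434830
P(M+2) = 3 × 0.7576^2 × 0.2424^1 = 0.417382
P(M+4) = 3 × 0.7576^1 × 0.2424^2 = 0.133545
P(M+6) = 0.2424^3 = 0.014243
The M peak is largest (0.434830); scaling to 100 gives 100.00 : 95.99 : 30.71 : 3.28.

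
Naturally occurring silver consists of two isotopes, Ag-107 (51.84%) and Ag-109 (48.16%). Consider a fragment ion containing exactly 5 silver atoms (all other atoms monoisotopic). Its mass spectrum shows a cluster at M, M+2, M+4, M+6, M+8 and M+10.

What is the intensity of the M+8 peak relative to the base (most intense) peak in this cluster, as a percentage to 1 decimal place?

Term probabilities: M 0.0374, M+2 0.1739, M+4 0.3231, M+6 0.3002, M+8 0.1394, M+10 0.0259. Base peak = M+4.
P(M+4) = C(5,2) × 0.5184^3 × 0.4816^2 = 10 × 0.13931407 × 0.23193856 = 0.323123 (base)
P(M+8) = C(5,4) × 0.5184^1 × 0.4816^4 = 5 × 0.5184 × 0.0537955 = 0.139438
Relative intensity = 0.139438 / 0.323123 × 100 = 43.2

43.2%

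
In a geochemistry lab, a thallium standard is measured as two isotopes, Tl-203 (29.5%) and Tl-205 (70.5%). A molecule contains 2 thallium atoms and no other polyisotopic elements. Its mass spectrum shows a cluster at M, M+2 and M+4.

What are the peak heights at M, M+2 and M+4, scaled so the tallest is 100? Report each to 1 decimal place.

The 2 Tl atoms are independent, so intensities follow the terms of (0.295 + 0.705)^2.
P(M) = 0.295^2 = 0.087025
P(M+2) = 2 × 0.295^1 × 0.705^1 = 0.415950
P(M+4) = 0.705^2 = 0.497025
The M+4 peak is largest (0.497025); scaling to 100 gives 17.5 : 83.7 : 100.0.

17.5 : 83.7 : 100.0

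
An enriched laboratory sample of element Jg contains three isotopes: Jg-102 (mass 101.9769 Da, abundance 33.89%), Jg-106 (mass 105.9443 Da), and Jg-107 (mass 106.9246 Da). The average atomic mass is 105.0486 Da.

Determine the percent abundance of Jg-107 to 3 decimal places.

The remaining 66.11% is split between Jg-106 (fraction x) and Jg-107 (fraction 0.6611 − x).
Substituting: 105.9443x + 106.9246(0.6611 − x) = 70.48862859
(105.9443 − 106.9246)x = -0.19922447  ⇒  x = 0.20323, y = 0.45787
Jg-106: 20.323%, Jg-107: 45.787%.

45.787%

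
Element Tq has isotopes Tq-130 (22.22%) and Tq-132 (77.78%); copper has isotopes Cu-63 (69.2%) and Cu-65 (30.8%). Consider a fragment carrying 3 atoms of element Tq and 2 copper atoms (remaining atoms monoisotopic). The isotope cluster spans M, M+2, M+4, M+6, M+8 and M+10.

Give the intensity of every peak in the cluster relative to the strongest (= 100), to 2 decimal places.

1.29 : 14.66 : 59.60 : 100.00 : 58.52 : 10.94

Element Tq pattern (n=3): 0.01097065 : 0.11520658 : 0.4032749 : 0.47054787
Copper pattern (n=2): 0.478864 : 0.426272 : 0.094864
Convolve the two distributions (both contribute in 2-u steps):
  M: 0.01097065×0.478864 = 0.005253
  M+2: 0.01097065×0.426272 + 0.11520658×0.478864 = 0.059845
  M+4: 0.01097065×0.094864 + 0.11520658×0.426272 + 0.4032749×0.478864 = 0.243264
  M+6: 0.11520658×0.094864 + 0.4032749×0.426272 + 0.47054787×0.478864 = 0.408162
  M+8: 0.4032749×0.094864 + 0.47054787×0.426272 = 0.238838
  M+10: 0.47054787×0.094864 = 0.044638
Scale to base peak (0.408162) = 100: 1.29 : 14.66 : 59.60 : 100.00 : 58.52 : 10.94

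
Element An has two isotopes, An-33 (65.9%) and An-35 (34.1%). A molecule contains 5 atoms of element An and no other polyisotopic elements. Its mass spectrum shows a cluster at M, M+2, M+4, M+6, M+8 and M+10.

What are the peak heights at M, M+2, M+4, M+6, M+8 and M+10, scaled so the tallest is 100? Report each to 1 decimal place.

Each An atom is independently An-33 (p = 0.659) or An-35 (q = 0.341); the cluster is the binomial expansion (p + q)^5.
P(M) = 0.659^5 = 0.124287
P(M+2) = 5 × 0.659^4 × 0.341^1 = 0.321563
P(M+4) = 10 × 0.659^3 × 0.341^2 = 0.332786
P(M+6) = 10 × 0.659^2 × 0.341^3 = 0.172200
P(M+8) = 5 × 0.659^1 × 0.341^4 = 0.044553
P(M+10) = 0.341^5 = 0.004611
The M+4 peak is largest (0.332786); scaling to 100 gives 37.3 : 96.6 : 100.0 : 51.7 : 13.4 : 1.4.

37.3 : 96.6 : 100.0 : 51.7 : 13.4 : 1.4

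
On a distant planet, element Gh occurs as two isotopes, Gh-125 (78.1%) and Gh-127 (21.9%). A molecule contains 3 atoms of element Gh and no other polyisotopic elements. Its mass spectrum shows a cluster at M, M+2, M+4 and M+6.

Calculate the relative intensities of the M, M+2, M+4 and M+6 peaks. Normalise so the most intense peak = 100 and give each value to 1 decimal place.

100.0 : 84.1 : 23.6 : 2.2

Each Gh atom is independently Gh-125 (p = 0.781) or Gh-127 (q = 0.219); the cluster is the binomial expansion (p + q)^3.
P(M) = 0.781^3 = 0.476380
P(M+2) = 3 × 0.781^2 × 0.219^1 = 0.400744
P(M+4) = 3 × 0.781^1 × 0.219^2 = 0.112373
P(M+6) = 0.219^3 = 0.010503
The M peak is largest (0.476380); scaling to 100 gives 100.0 : 84.1 : 23.6 : 2.2.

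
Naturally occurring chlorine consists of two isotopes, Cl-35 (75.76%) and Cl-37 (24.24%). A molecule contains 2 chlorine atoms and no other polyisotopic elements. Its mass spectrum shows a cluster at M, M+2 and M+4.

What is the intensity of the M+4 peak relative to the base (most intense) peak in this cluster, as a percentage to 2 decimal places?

10.24%

(0.7576 + 0.2424)^2 gives M 0.5740, M+2 0.3673, M+4 0.0588; the largest is M.
P(M) = C(2,0) × 0.7576^2 × 0.2424^0 = 1 × 0.57395776 × 1.0000 = 0.573958 (base)
P(M+4) = C(2,2) × 0.7576^0 × 0.2424^2 = 1 × 1.0000 × 0.05875776 = 0.058758
Relative intensity = 0.058758 / 0.573958 × 100 = 10.24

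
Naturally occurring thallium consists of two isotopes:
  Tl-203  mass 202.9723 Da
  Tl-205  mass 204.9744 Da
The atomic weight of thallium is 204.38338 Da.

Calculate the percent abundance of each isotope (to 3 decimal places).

Writing the weighted mean with unknown fraction x of Tl-203:
202.9723·x + 204.9744·(1 − x) = 204.38338
(202.9723 − 204.9744)·x = 204.38338 − 204.9744
x = -0.59102 / -2.0021 = 0.29520 → 29.520% Tl-203, 70.480% Tl-205.

Tl-203: 29.520%, Tl-205: 70.480%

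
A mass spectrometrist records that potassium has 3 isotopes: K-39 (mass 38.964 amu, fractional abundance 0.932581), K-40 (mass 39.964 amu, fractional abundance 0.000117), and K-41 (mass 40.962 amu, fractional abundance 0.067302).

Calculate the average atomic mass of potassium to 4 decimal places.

39.0986 amu

Average mass = Σ (abundance × isotope mass) = 0.932581 × 38.964 + 0.000117 × 39.964 + 0.067302 × 40.962
= 36.33709 + 0.00468 + 2.75682 = 39.09859 amu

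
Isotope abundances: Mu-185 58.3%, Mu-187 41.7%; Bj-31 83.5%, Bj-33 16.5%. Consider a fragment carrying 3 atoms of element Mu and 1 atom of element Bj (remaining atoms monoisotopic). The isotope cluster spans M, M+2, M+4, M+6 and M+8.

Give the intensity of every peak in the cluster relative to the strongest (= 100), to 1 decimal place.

42.7 : 100.0 : 83.6 : 28.6 : 3.1

Element Mu pattern (n=3): 0.19815529 : 0.42520114 : 0.30413186 : 0.07251171
Element Bj pattern (n=1): 0.8350 : 0.1650
Convolve the two distributions (both contribute in 2-u steps):
  M: 0.19815529×0.8350 = 0.165460
  M+2: 0.19815529×0.1650 + 0.42520114×0.8350 = 0.387739
  M+4: 0.42520114×0.1650 + 0.30413186×0.8350 = 0.324108
  M+6: 0.30413186×0.1650 + 0.07251171×0.8350 = 0.110729
  M+8: 0.07251171×0.1650 = 0.011964
Scale to base peak (0.387739) = 100: 42.7 : 100.0 : 83.6 : 28.6 : 3.1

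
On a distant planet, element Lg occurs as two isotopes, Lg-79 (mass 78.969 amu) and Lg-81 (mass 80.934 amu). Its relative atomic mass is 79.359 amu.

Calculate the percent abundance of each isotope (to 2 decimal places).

Lg-79: 80.15%, Lg-81: 19.85%

Let x be the fractional abundance of Lg-79; then Lg-81 has abundance 1 − x.
78.969·x + 80.934·(1 − x) = 79.359
(78.969 − 80.934)·x = 79.359 − 80.934
x = -1.575 / -1.965 = 0.80153 → 80.15% Lg-79, 19.85% Lg-81.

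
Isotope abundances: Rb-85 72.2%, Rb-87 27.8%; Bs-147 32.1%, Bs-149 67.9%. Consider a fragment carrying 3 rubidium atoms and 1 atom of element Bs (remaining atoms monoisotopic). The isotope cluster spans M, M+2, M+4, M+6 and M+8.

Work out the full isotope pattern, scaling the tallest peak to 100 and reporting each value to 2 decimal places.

Rubidium pattern (n=3): 0.37636705 : 0.43475086 : 0.16739714 : 0.02148495
Element Bs pattern (n=1): 0.3210 : 0.6790
Convolve the two distributions (both contribute in 2-u steps):
  M: 0.37636705×0.3210 = 0.120814
  M+2: 0.37636705×0.6790 + 0.43475086×0.3210 = 0.395108
  M+4: 0.43475086×0.6790 + 0.16739714×0.3210 = 0.348930
  M+6: 0.16739714×0.6790 + 0.02148495×0.3210 = 0.120559
  M+8: 0.02148495×0.6790 = 0.014588
Scale to base peak (0.395108) = 100: 30.58 : 100.00 : 88.31 : 30.51 : 3.69

30.58 : 100.00 : 88.31 : 30.51 : 3.69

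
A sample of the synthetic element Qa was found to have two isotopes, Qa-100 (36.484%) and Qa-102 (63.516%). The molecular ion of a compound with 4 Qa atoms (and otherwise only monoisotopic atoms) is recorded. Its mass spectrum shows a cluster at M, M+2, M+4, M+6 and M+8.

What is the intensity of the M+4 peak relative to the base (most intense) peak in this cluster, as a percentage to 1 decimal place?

(0.36484 + 0.63516)^4 gives M 0.0177, M+2 0.1234, M+4 0.3222, M+6 0.3739, M+8 0.1628; the largest is M+6.
P(M+6) = C(4,3) × 0.36484^1 × 0.63516^3 = 4 × 0.36484 × 0.25624147 = 0.373949 (base)
P(M+4) = C(4,2) × 0.36484^2 × 0.63516^2 = 6 × 0.13310823 × 0.40342823 = 0.322198
Relative intensity = 0.322198 / 0.373949 × 100 = 86.2

86.2%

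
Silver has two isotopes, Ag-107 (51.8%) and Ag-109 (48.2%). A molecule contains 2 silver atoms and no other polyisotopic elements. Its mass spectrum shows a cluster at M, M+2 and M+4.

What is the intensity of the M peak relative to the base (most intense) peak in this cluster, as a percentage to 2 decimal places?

(0.518 + 0.482)^2 gives M 0.2683, M+2 0.4994, M+4 0.2323; the largest is M+2.
P(M+2) = C(2,1) × 0.518^1 × 0.482^1 = 2 × 0.5180 × 0.4820 = 0.499352 (base)
P(M) = C(2,0) × 0.518^2 × 0.482^0 = 1 × 0.268324 × 1.0000 = 0.268324
Relative intensity = 0.268324 / 0.499352 × 100 = 53.73

53.73%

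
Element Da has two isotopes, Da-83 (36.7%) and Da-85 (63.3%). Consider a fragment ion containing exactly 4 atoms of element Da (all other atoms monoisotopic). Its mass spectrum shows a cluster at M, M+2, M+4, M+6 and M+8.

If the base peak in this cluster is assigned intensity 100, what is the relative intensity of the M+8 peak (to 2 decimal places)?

(0.367 + 0.633)^4 gives M 0.0181, M+2 0.1252, M+4 0.3238, M+6 0.3723, M+8 0.1606; the largest is M+6.
P(M+6) = C(4,3) × 0.367^1 × 0.633^3 = 4 × 0.3670 × 0.25363614 = 0.372338 (base)
P(M+8) = C(4,4) × 0.367^0 × 0.633^4 = 1 × 1.0000 × 0.16055167 = 0.160552
Relative intensity = 0.160552 / 0.372338 × 100 = 43.12

43.12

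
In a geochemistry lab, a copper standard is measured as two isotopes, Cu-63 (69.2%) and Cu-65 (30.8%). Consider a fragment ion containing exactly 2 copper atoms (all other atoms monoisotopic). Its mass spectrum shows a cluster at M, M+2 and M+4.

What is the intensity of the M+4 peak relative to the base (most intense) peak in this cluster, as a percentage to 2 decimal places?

19.81%

Term probabilities: M 0.4789, M+2 0.4263, M+4 0.0949. Base peak = M.
P(M) = C(2,0) × 0.692^2 × 0.308^0 = 1 × 0.478864 × 1.0000 = 0.478864 (base)
P(M+4) = C(2,2) × 0.692^0 × 0.308^2 = 1 × 1.0000 × 0.094864 = 0.094864
Relative intensity = 0.094864 / 0.478864 × 100 = 19.81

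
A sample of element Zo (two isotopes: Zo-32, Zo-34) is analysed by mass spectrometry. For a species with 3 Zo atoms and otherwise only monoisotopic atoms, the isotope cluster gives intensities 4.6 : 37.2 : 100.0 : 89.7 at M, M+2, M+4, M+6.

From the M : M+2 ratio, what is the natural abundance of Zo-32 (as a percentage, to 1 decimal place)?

Write p for the Zo-32 fraction. I(M+2)/I(M) = [C(3,1)·p^2·(1−p)] / p^3 = 3·(1−p)/p = 37.2/4.6 = 8.0870
(1−p)/p = 8.0870/3 = 2.6957  ⇒  p = 1/(1 + 2.6957) = 0.2706
Zo-32: 27.1%, Zo-34: 72.9%.

27.1%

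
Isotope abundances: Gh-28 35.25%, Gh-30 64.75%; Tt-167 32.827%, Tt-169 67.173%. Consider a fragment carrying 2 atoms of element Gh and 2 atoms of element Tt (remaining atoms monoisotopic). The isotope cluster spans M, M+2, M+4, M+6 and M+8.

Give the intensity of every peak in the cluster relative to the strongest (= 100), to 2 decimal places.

3.43 : 26.60 : 77.41 : 100.00 : 48.40

Element Gh pattern (n=2): 0.12425625 : 0.4564875 : 0.41925625
Element Tt pattern (n=2): 0.10776119 : 0.44101761 : 0.45122119
Convolve the two distributions (both contribute in 2-u steps):
  M: 0.12425625×0.10776119 = 0.013390
  M+2: 0.12425625×0.44101761 + 0.4564875×0.10776119 = 0.103991
  M+4: 0.12425625×0.45122119 + 0.4564875×0.44101761 + 0.41925625×0.10776119 = 0.302566
  M+6: 0.4564875×0.45122119 + 0.41925625×0.44101761 = 0.390876
  M+8: 0.41925625×0.45122119 = 0.189177
Scale to base peak (0.390876) = 100: 3.43 : 26.60 : 77.41 : 100.00 : 48.40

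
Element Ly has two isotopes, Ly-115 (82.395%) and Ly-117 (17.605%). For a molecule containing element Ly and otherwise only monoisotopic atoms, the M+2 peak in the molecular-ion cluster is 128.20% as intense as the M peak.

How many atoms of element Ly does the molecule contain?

The M+2/M ratio from n Ly atoms is n · q/p = n · 0.17605/0.82395.
n = 1.2820 × 0.82395/0.17605 = 6.00 ≈ 6

6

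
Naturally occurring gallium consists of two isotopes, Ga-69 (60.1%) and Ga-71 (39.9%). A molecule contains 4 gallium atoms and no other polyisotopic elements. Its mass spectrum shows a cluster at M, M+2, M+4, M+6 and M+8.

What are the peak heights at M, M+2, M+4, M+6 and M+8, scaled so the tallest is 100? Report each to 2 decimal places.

37.66 : 100.00 : 99.58 : 44.08 : 7.32

Each Ga atom is independently Ga-69 (p = 0.601) or Ga-71 (q = 0.399); the cluster is the binomial expansion (p + q)^4.
P(M) = 0.601^4 = 0.130466
P(M+2) = 4 × 0.601^3 × 0.399^1 = 0.346463
P(M+4) = 6 × 0.601^2 × 0.399^2 = 0.345021
P(M+6) = 4 × 0.601^1 × 0.399^3 = 0.152705
P(M+8) = 0.399^4 = 0.025345
The M+2 peak is largest (0.346463); scaling to 100 gives 37.66 : 100.00 : 99.58 : 44.08 : 7.32.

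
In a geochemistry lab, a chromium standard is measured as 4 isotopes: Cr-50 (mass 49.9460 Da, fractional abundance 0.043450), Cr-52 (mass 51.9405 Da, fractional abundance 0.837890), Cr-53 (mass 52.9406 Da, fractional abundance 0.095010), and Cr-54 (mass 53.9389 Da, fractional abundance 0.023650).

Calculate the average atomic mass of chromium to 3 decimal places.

Weight each isotope mass by its fractional abundance: 0.043450 × 49.9460 + 0.837890 × 51.9405 + 0.095010 × 52.9406 + 0.023650 × 53.9389
= 2.17015 + 43.52043 + 5.02989 + 1.27565 = 51.99612 Da

51.996 Da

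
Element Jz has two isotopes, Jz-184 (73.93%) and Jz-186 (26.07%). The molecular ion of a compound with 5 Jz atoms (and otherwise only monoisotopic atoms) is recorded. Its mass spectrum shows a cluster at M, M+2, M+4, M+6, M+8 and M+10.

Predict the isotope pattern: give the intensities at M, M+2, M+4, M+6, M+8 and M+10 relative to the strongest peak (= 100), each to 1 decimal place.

56.7 : 100.0 : 70.5 : 24.9 : 4.4 : 0.3

Expanding (0.7393 + 0.2607)^5:
P(M) = 0.7393^5 = 0.220853
P(M+2) = 5 × 0.7393^4 × 0.2607^1 = 0.389398
P(M+4) = 10 × 0.7393^3 × 0.2607^2 = 0.274628
P(M+6) = 10 × 0.7393^2 × 0.2607^3 = 0.096842
P(M+8) = 5 × 0.7393^1 × 0.2607^4 = 0.017075
P(M+10) = 0.2607^5 = 0.001204
The M+2 peak is largest (0.389398); scaling to 100 gives 56.7 : 100.0 : 70.5 : 24.9 : 4.4 : 0.3.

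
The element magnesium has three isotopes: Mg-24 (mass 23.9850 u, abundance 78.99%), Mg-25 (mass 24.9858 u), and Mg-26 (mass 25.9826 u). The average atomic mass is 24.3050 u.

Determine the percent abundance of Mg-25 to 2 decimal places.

The remaining 21.01% is split between Mg-25 (fraction x) and Mg-26 (fraction 0.2101 − x).
Substituting: 24.9858x + 25.9826(0.2101 − x) = 5.3592485
(24.9858 − 25.9826)x = -0.09969576  ⇒  x = 0.10002, y = 0.11008
Mg-25: 10.00%, Mg-26: 11.01%.

10.00%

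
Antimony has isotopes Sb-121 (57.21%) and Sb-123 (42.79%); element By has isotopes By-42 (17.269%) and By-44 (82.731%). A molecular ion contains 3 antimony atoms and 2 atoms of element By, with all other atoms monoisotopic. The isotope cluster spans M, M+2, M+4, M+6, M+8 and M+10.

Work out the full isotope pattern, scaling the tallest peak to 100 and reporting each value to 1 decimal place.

Antimony pattern (n=3): 0.18724742 : 0.42015297 : 0.3142518 : 0.07834781
Element By pattern (n=2): 0.02982184 : 0.28573633 : 0.68444184
Convolve the two distributions (both contribute in 2-u steps):
  M: 0.18724742×0.02982184 = 0.005584
  M+2: 0.18724742×0.28573633 + 0.42015297×0.02982184 = 0.066033
  M+4: 0.18724742×0.68444184 + 0.42015297×0.28573633 + 0.3142518×0.02982184 = 0.257585
  M+6: 0.42015297×0.68444184 + 0.3142518×0.28573633 + 0.07834781×0.02982184 = 0.379700
  M+8: 0.3142518×0.68444184 + 0.07834781×0.28573633 = 0.237474
  M+10: 0.07834781×0.68444184 = 0.053625
Scale to base peak (0.379700) = 100: 1.5 : 17.4 : 67.8 : 100.0 : 62.5 : 14.1

1.5 : 17.4 : 67.8 : 100.0 : 62.5 : 14.1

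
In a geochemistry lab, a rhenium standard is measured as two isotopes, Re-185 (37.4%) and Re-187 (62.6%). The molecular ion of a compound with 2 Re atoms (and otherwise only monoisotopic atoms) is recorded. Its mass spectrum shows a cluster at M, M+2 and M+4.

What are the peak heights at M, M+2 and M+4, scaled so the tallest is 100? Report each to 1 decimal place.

The 2 Re atoms are independent, so intensities follow the terms of (0.374 + 0.626)^2.
P(M) = 0.374^2 = 0.139876
P(M+2) = 2 × 0.374^1 × 0.626^1 = 0.468248
P(M+4) = 0.626^2 = 0.391876
The M+2 peak is largest (0.468248); scaling to 100 gives 29.9 : 100.0 : 83.7.

29.9 : 100.0 : 83.7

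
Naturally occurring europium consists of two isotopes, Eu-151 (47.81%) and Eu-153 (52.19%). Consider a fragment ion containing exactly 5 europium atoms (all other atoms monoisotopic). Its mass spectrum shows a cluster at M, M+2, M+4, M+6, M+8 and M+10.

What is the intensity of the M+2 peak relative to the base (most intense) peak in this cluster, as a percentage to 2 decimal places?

41.96%

(0.4781 + 0.5219)^5 gives M 0.0250, M+2 0.1363, M+4 0.2977, M+6 0.3249, M+8 0.1774, M+10 0.0387; the largest is M+6.
P(M+6) = C(5,3) × 0.4781^2 × 0.5219^3 = 10 × 0.22857961 × 0.14215492 = 0.324937 (base)
P(M+2) = C(5,1) × 0.4781^4 × 0.5219^1 = 5 × 0.05224864 × 0.5219 = 0.136343
Relative intensity = 0.136343 / 0.324937 × 100 = 41.96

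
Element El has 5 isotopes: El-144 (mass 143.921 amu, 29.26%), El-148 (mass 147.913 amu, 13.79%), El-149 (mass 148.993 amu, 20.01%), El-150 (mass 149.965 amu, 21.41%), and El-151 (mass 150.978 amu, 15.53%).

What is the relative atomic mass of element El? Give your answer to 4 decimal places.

147.8764 amu

Ar = Σ fᵢ·mᵢ = 0.2926 × 143.921 + 0.1379 × 147.913 + 0.2001 × 148.993 + 0.2141 × 149.965 + 0.1553 × 150.978
= 42.11128 + 20.39720 + 29.81350 + 32.10751 + 23.44688 = 147.87637 amu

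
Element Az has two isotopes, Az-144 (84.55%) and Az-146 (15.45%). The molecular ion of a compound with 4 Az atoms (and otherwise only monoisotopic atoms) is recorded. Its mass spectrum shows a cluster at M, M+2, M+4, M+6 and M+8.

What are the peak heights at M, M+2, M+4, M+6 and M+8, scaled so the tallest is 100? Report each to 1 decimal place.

Each Az atom is independently Az-144 (p = 0.8455) or Az-146 (q = 0.1545); the cluster is the binomial expansion (p + q)^4.
P(M) = 0.8455^4 = 0.511039
P(M+2) = 4 × 0.8455^3 × 0.1545^1 = 0.373533
P(M+4) = 6 × 0.8455^2 × 0.1545^2 = 0.102385
P(M+6) = 4 × 0.8455^1 × 0.1545^3 = 0.012473
P(M+8) = 0.1545^4 = 0.000570
The M peak is largest (0.511039); scaling to 100 gives 100.0 : 73.1 : 20.0 : 2.4 : 0.1.

100.0 : 73.1 : 20.0 : 2.4 : 0.1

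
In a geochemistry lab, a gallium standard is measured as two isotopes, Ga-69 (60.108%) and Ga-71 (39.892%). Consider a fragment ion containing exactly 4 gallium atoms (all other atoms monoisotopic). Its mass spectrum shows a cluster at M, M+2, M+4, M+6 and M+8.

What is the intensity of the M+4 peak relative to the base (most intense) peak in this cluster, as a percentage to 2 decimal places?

99.55%

Term probabilities: M 0.1305, M+2 0.3465, M+4 0.3450, M+6 0.1526, M+8 0.0253. Base peak = M+2.
P(M+2) = C(4,1) × 0.60108^3 × 0.39892^1 = 4 × 0.2171685 × 0.39892 = 0.346531 (base)
P(M+4) = C(4,2) × 0.60108^2 × 0.39892^2 = 6 × 0.36129717 × 0.15913717 = 0.344975
Relative intensity = 0.344975 / 0.346531 × 100 = 99.55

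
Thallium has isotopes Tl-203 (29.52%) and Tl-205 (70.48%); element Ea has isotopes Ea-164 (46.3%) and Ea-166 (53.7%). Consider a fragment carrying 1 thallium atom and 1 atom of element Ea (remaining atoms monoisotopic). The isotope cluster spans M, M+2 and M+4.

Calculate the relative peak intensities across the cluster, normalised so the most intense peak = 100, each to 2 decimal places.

28.19 : 100.00 : 78.06

Thallium pattern (n=1): 0.2952 : 0.7048
Element Ea pattern (n=1): 0.4630 : 0.5370
Convolve the two distributions (both contribute in 2-u steps):
  M: 0.2952×0.4630 = 0.136678
  M+2: 0.2952×0.5370 + 0.7048×0.4630 = 0.484845
  M+4: 0.7048×0.5370 = 0.378478
Scale to base peak (0.484845) = 100: 28.19 : 100.00 : 78.06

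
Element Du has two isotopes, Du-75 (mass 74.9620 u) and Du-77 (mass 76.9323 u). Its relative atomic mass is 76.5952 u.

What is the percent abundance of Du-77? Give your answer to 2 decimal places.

82.89%

Let x be the fractional abundance of Du-75; then Du-77 has abundance 1 − x.
74.9620·x + 76.9323·(1 − x) = 76.5952
(74.9620 − 76.9323)·x = 76.5952 − 76.9323
x = -0.3371 / -1.9703 = 0.17109 → 17.11% Du-75, 82.89% Du-77.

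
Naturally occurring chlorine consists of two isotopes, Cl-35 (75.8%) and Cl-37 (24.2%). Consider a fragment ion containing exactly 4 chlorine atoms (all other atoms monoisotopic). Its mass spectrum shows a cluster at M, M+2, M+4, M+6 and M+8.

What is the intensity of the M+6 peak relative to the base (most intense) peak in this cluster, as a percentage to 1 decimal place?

(0.758 + 0.242)^4 gives M 0.3301, M+2 0.4216, M+4 0.2019, M+6 0.0430, M+8 0.0034; the largest is M+2.
P(M+2) = C(4,1) × 0.758^3 × 0.242^1 = 4 × 0.43551951 × 0.2420 = 0.421583 (base)
P(M+6) = C(4,3) × 0.758^1 × 0.242^3 = 4 × 0.7580 × 0.01417249 = 0.042971
Relative intensity = 0.042971 / 0.421583 × 100 = 10.2

10.2%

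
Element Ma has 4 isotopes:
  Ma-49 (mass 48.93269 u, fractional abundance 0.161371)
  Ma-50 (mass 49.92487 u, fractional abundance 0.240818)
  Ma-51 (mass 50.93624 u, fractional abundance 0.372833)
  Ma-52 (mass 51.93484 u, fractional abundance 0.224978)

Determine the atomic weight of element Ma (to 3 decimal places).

Ar = Σ fᵢ·mᵢ = 0.161371 × 48.93269 + 0.240818 × 49.92487 + 0.372833 × 50.93624 + 0.224978 × 51.93484
= 7.896317 + 12.022807 + 18.990711 + 11.684196 = 50.594031 u

50.594 u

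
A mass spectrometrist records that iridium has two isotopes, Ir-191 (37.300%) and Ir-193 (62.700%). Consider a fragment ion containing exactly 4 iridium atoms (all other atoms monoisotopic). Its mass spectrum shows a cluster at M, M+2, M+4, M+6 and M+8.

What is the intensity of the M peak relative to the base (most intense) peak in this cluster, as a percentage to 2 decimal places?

5.26%

Binomial terms of (0.37300 + 0.62700)^4: M 0.0194, M+2 0.1302, M+4 0.3282, M+6 0.3678, M+8 0.1546 → M+6 is the base peak.
P(M+6) = C(4,3) × 0.37300^1 × 0.62700^3 = 4 × 0.3730 × 0.24649188 = 0.367766 (base)
P(M) = C(4,0) × 0.37300^4 × 0.62700^0 = 1 × 0.01935688 × 1.0000 = 0.019357
Relative intensity = 0.019357 / 0.367766 × 100 = 5.26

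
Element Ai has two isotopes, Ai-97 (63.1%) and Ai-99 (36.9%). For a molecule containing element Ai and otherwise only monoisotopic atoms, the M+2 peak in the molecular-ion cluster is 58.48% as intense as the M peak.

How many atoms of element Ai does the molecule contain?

1

The M+2/M ratio from n Ai atoms is n · q/p = n · 0.369/0.631.
n = 0.5848 × 0.631/0.369 = 1.00 ≈ 1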